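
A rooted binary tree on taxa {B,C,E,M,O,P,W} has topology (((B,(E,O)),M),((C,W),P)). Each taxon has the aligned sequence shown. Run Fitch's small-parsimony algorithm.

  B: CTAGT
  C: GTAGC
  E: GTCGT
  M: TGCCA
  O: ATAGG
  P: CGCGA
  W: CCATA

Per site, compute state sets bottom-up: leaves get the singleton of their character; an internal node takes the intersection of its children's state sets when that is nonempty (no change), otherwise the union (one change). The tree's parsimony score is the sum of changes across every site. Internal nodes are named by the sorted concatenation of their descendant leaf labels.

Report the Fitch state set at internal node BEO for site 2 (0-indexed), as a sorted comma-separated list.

EO@0: {G} ∪ {A} = {A,G} (union, +1)
BEO@0: {C} ∪ {A,G} = {A,C,G} (union, +1)
BEMO@0: {A,C,G} ∪ {T} = {A,C,G,T} (union, +1)
CW@0: {G} ∪ {C} = {C,G} (union, +1)
CPW@0: {C,G} ∩ {C} = {C} (intersection, +0)
BCEMOPW@0: {A,C,G,T} ∩ {C} = {C} (intersection, +0)
EO@1: {T} ∩ {T} = {T} (intersection, +0)
BEO@1: {T} ∩ {T} = {T} (intersection, +0)
BEMO@1: {T} ∪ {G} = {G,T} (union, +1)
CW@1: {T} ∪ {C} = {C,T} (union, +1)
CPW@1: {C,T} ∪ {G} = {C,G,T} (union, +1)
BCEMOPW@1: {G,T} ∩ {C,G,T} = {G,T} (intersection, +0)
EO@2: {C} ∪ {A} = {A,C} (union, +1)
BEO@2: {A} ∩ {A,C} = {A} (intersection, +0)
BEMO@2: {A} ∪ {C} = {A,C} (union, +1)
CW@2: {A} ∩ {A} = {A} (intersection, +0)
CPW@2: {A} ∪ {C} = {A,C} (union, +1)
BCEMOPW@2: {A,C} ∩ {A,C} = {A,C} (intersection, +0)
EO@3: {G} ∩ {G} = {G} (intersection, +0)
BEO@3: {G} ∩ {G} = {G} (intersection, +0)
BEMO@3: {G} ∪ {C} = {C,G} (union, +1)
CW@3: {G} ∪ {T} = {G,T} (union, +1)
CPW@3: {G,T} ∩ {G} = {G} (intersection, +0)
BCEMOPW@3: {C,G} ∩ {G} = {G} (intersection, +0)
EO@4: {T} ∪ {G} = {G,T} (union, +1)
BEO@4: {T} ∩ {G,T} = {T} (intersection, +0)
BEMO@4: {T} ∪ {A} = {A,T} (union, +1)
CW@4: {C} ∪ {A} = {A,C} (union, +1)
CPW@4: {A,C} ∩ {A} = {A} (intersection, +0)
BCEMOPW@4: {A,T} ∩ {A} = {A} (intersection, +0)
per-site changes: [4, 3, 3, 2, 3]; total = 15

A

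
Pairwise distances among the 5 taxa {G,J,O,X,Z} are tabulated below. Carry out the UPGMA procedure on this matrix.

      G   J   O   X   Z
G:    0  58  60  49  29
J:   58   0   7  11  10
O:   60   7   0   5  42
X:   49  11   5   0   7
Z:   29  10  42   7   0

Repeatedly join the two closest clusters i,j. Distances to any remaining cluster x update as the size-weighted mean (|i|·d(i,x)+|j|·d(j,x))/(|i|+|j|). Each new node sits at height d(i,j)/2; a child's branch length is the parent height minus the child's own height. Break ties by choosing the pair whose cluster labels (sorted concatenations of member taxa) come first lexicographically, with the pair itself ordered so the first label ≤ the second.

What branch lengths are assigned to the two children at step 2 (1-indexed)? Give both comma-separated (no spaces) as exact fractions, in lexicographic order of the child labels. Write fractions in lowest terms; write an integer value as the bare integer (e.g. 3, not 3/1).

step 1: merge (O,X) at d=5; branch lengths O→5/2, X→5/2; new cluster OX
  updated: d(G,OX)=109/2, d(J,OX)=9, d(OX,Z)=49/2
step 2: merge (J,OX) at d=9; branch lengths J→9/2, OX→2; new cluster JOX
  updated: d(G,JOX)=167/3, d(JOX,Z)=59/3
step 3: merge (JOX,Z) at d=59/3; branch lengths JOX→16/3, Z→59/6; new cluster JOXZ
  updated: d(G,JOXZ)=49
step 4: merge (G,JOXZ) at d=49; branch lengths G→49/2, JOXZ→44/3; new cluster GJOXZ
final tree: (G:49/2,((J:9/2,(O:5/2,X:5/2):2):16/3,Z:59/6):44/3)
total length: 395/6

9/2,2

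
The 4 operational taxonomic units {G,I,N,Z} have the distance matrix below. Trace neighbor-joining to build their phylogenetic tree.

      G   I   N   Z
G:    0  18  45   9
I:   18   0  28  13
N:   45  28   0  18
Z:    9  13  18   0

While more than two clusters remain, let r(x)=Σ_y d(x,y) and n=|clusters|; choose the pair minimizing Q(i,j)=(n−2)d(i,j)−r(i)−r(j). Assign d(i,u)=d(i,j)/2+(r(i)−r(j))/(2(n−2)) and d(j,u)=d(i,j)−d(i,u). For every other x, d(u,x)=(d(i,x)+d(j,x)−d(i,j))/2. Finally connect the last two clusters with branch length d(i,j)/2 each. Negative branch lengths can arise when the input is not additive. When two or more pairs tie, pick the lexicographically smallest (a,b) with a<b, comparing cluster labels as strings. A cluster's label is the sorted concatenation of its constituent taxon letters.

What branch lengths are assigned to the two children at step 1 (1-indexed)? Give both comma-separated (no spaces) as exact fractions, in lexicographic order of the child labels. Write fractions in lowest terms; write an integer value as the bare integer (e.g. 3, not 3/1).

iteration 1: select G,I (d=18, Q=-95); attach at lengths (49/4, 23/4); label the merged cluster GI
  updated: d(GI,N)=55/2, d(GI,Z)=2
iteration 2: select GI,N (d=55/2, Q=-95/2); attach at lengths (23/4, 87/4); label the merged cluster GIN
  updated: d(GIN,Z)=-15/4
iteration 3: select GIN,Z (d=-15/4); attach at lengths (-15/8, -15/8); label the merged cluster GINZ
final tree: (((G:49/4,I:23/4):23/4,N:87/4):-15/8,Z:-15/8)
total length: 167/4

49/4,23/4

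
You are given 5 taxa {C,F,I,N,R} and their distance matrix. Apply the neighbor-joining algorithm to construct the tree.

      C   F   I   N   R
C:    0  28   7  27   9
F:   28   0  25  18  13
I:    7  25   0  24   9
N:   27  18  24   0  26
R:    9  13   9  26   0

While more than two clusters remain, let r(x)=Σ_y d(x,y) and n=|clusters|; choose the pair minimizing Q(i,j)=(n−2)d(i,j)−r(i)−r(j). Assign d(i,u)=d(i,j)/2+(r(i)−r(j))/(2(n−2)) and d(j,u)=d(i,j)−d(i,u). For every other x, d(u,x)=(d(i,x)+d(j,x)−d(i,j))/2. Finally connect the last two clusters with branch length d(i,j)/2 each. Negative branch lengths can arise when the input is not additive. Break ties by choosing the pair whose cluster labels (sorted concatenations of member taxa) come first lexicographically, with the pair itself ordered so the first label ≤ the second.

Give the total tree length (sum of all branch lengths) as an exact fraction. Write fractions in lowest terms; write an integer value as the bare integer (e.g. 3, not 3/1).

step 1: merge (F,N) at d=18, Q=-125; branch lengths F→43/6, N→65/6; new cluster FN
  updated: d(C,FN)=37/2, d(FN,I)=31/2, d(FN,R)=21/2
step 2: merge (C,I) at d=7, Q=-52; branch lengths C→17/4, I→11/4; new cluster CI
  updated: d(CI,FN)=27/2, d(CI,R)=11/2
step 3: merge (CI,FN) at d=27/2, Q=-59/2; branch lengths CI→17/4, FN→37/4; new cluster CFIN
  updated: d(CFIN,R)=5/4
step 4: merge (CFIN,R) at d=5/4; branch lengths CFIN→5/8, R→5/8; new cluster CFINR
final tree: (((C:17/4,I:11/4):17/4,(F:43/6,N:65/6):37/4):5/8,R:5/8)
total length: 159/4

159/4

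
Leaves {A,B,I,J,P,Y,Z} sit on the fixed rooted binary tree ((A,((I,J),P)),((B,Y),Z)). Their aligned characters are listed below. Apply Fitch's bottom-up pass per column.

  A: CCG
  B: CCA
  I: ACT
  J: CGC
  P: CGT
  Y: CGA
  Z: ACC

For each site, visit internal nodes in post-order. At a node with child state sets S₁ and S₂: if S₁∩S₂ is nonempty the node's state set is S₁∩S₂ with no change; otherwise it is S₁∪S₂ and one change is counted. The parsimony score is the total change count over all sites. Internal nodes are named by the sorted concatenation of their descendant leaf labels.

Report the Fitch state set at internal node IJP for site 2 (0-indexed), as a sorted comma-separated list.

[col 0] IJ: children I:{A}, J:{C} ∪→ {A,C}; cost 1
[col 0] IJP: children IJ:{A,C}, P:{C} ∩→ {C}; cost 0
[col 0] AIJP: children A:{C}, IJP:{C} ∩→ {C}; cost 0
[col 0] BY: children B:{C}, Y:{C} ∩→ {C}; cost 0
[col 0] BYZ: children BY:{C}, Z:{A} ∪→ {A,C}; cost 1
[col 0] ABIJPYZ: children AIJP:{C}, BYZ:{A,C} ∩→ {C}; cost 0
[col 1] IJ: children I:{C}, J:{G} ∪→ {C,G}; cost 1
[col 1] IJP: children IJ:{C,G}, P:{G} ∩→ {G}; cost 0
[col 1] AIJP: children A:{C}, IJP:{G} ∪→ {C,G}; cost 1
[col 1] BY: children B:{C}, Y:{G} ∪→ {C,G}; cost 1
[col 1] BYZ: children BY:{C,G}, Z:{C} ∩→ {C}; cost 0
[col 1] ABIJPYZ: children AIJP:{C,G}, BYZ:{C} ∩→ {C}; cost 0
[col 2] IJ: children I:{T}, J:{C} ∪→ {C,T}; cost 1
[col 2] IJP: children IJ:{C,T}, P:{T} ∩→ {T}; cost 0
[col 2] AIJP: children A:{G}, IJP:{T} ∪→ {G,T}; cost 1
[col 2] BY: children B:{A}, Y:{A} ∩→ {A}; cost 0
[col 2] BYZ: children BY:{A}, Z:{C} ∪→ {A,C}; cost 1
[col 2] ABIJPYZ: children AIJP:{G,T}, BYZ:{A,C} ∪→ {A,C,G,T}; cost 1
per-site changes: [2, 3, 4]; total = 9

T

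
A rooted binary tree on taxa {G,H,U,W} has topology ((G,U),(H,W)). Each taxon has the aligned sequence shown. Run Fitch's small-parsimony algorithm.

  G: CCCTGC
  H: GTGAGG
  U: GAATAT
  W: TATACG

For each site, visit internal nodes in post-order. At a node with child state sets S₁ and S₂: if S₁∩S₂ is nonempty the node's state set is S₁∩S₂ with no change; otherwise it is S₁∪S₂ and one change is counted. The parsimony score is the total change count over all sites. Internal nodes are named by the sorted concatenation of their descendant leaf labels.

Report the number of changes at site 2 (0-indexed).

3

site 0, node GU: G={C} ∪ U={G} → {C,G} (+1)
site 0, node HW: H={G} ∪ W={T} → {G,T} (+1)
site 0, node GHUW: GU={C,G} ∩ HW={G,T} → {G} (+0)
site 1, node GU: G={C} ∪ U={A} → {A,C} (+1)
site 1, node HW: H={T} ∪ W={A} → {A,T} (+1)
site 1, node GHUW: GU={A,C} ∩ HW={A,T} → {A} (+0)
site 2, node GU: G={C} ∪ U={A} → {A,C} (+1)
site 2, node HW: H={G} ∪ W={T} → {G,T} (+1)
site 2, node GHUW: GU={A,C} ∪ HW={G,T} → {A,C,G,T} (+1)
site 3, node GU: G={T} ∩ U={T} → {T} (+0)
site 3, node HW: H={A} ∩ W={A} → {A} (+0)
site 3, node GHUW: GU={T} ∪ HW={A} → {A,T} (+1)
site 4, node GU: G={G} ∪ U={A} → {A,G} (+1)
site 4, node HW: H={G} ∪ W={C} → {C,G} (+1)
site 4, node GHUW: GU={A,G} ∩ HW={C,G} → {G} (+0)
site 5, node GU: G={C} ∪ U={T} → {C,T} (+1)
site 5, node HW: H={G} ∩ W={G} → {G} (+0)
site 5, node GHUW: GU={C,T} ∪ HW={G} → {C,G,T} (+1)
per-site changes: [2, 2, 3, 1, 2, 2]; total = 12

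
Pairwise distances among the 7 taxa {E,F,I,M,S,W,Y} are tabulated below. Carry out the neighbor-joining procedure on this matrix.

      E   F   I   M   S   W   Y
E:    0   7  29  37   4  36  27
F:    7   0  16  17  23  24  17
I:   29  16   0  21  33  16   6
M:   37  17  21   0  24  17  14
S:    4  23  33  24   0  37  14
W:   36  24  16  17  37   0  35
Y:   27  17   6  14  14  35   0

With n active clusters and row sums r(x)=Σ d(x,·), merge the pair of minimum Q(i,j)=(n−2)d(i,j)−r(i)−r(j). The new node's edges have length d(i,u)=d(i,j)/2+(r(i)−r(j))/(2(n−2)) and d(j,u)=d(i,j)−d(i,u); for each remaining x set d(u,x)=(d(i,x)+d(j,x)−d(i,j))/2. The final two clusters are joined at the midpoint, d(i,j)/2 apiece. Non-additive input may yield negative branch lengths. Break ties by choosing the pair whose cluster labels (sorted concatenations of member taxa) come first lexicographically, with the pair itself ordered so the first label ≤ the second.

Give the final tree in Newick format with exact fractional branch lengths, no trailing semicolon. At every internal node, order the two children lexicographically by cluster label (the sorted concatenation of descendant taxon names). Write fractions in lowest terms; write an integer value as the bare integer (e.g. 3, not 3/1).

(((((E:5/2,S:3/2):177/16,F:31/16):93/16,(M:19/4,W:49/4):83/16):77/16,I:43/16):53/32,Y:53/32)

1. join E+S (d=4, Q=-255) ⇒ ES; edges |E|=5/2, |S|=3/2
  updated: d(ES,F)=13, d(ES,I)=29, d(ES,M)=57/2, d(ES,W)=69/2, d(ES,Y)=37/2
2. join ES+F (d=13, Q=-317/2) ⇒ EFS; edges |ES|=177/16, |F|=31/16
  updated: d(EFS,I)=16, d(EFS,M)=65/4, d(EFS,W)=91/4, d(EFS,Y)=45/4
3. join M+W (d=17, Q=-108) ⇒ MW; edges |M|=19/4, |W|=49/4
  updated: d(EFS,MW)=11, d(I,MW)=10, d(MW,Y)=16
4. join EFS+MW (d=11, Q=-213/4) ⇒ EFMSW; edges |EFS|=93/16, |MW|=83/16
  updated: d(EFMSW,I)=15/2, d(EFMSW,Y)=65/8
5. join EFMSW+I (d=15/2, Q=-173/8) ⇒ EFIMSW; edges |EFMSW|=77/16, |I|=43/16
  updated: d(EFIMSW,Y)=53/16
6. join EFIMSW+Y (d=53/16) ⇒ EFIMSWY; edges |EFIMSW|=53/32, |Y|=53/32
final tree: (((((E:5/2,S:3/2):177/16,F:31/16):93/16,(M:19/4,W:49/4):83/16):77/16,I:43/16):53/32,Y:53/32)
total length: 893/16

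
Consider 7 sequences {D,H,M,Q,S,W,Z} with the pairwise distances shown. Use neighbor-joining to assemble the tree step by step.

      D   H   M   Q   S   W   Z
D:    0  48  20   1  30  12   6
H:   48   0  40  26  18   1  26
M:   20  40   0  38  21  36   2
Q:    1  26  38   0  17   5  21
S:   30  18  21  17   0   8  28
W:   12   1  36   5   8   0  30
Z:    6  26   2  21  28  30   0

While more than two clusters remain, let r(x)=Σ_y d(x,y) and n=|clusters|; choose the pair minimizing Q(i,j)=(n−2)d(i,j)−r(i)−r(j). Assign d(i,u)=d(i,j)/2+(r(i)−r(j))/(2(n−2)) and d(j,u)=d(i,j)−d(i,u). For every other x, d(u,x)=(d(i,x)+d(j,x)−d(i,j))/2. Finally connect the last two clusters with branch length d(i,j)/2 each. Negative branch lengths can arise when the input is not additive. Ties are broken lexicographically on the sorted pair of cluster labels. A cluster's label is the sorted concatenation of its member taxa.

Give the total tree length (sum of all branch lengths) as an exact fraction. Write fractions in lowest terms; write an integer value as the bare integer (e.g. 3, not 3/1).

1. join M+Z (d=2, Q=-260) ⇒ MZ; edges |M|=27/5, |Z|=-17/5
  updated: d(D,MZ)=12, d(H,MZ)=32, d(MZ,Q)=57/2, d(MZ,S)=47/2, d(MZ,W)=32
2. join D+MZ (d=12, Q=-183) ⇒ DMZ; edges |D|=23/8, |MZ|=73/8
  updated: d(DMZ,H)=34, d(DMZ,Q)=35/4, d(DMZ,S)=83/4, d(DMZ,W)=16
3. join DMZ+Q (d=35/4, Q=-110) ⇒ DMQZ; edges |DMZ|=49/6, |Q|=7/12
  updated: d(DMQZ,H)=205/8, d(DMQZ,S)=29/2, d(DMQZ,W)=49/8
4. join DMQZ+S (d=29/2, Q=-231/4) ⇒ DMQSZ; edges |DMQZ|=139/16, |S|=93/16
  updated: d(DMQSZ,H)=233/16, d(DMQSZ,W)=-3/16
5. join DMQSZ+H (d=233/16, Q=-123/8) ⇒ DHMQSZ; edges |DMQSZ|=107/16, |H|=63/8
  updated: d(DHMQSZ,W)=-55/8
6. join DHMQSZ+W (d=-55/8) ⇒ DHMQSWZ; edges |DHMQSZ|=-55/16, |W|=-55/16
final tree: (((((D:23/8,(M:27/5,Z:-17/5):73/8):49/6,Q:7/12):139/16,S:93/16):107/16,H:63/8):-55/16,W:-55/16)
total length: 719/16

719/16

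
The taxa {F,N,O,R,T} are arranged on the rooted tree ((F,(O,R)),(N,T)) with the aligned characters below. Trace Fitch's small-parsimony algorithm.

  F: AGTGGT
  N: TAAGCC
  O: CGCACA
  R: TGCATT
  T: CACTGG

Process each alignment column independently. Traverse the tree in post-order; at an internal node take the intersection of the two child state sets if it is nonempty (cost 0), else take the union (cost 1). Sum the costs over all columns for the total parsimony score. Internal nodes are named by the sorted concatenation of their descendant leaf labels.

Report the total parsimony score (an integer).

OR@0: {C} ∪ {T} = {C,T} (union, +1)
FOR@0: {A} ∪ {C,T} = {A,C,T} (union, +1)
NT@0: {T} ∪ {C} = {C,T} (union, +1)
FNORT@0: {A,C,T} ∩ {C,T} = {C,T} (intersection, +0)
OR@1: {G} ∩ {G} = {G} (intersection, +0)
FOR@1: {G} ∩ {G} = {G} (intersection, +0)
NT@1: {A} ∩ {A} = {A} (intersection, +0)
FNORT@1: {G} ∪ {A} = {A,G} (union, +1)
OR@2: {C} ∩ {C} = {C} (intersection, +0)
FOR@2: {T} ∪ {C} = {C,T} (union, +1)
NT@2: {A} ∪ {C} = {A,C} (union, +1)
FNORT@2: {C,T} ∩ {A,C} = {C} (intersection, +0)
OR@3: {A} ∩ {A} = {A} (intersection, +0)
FOR@3: {G} ∪ {A} = {A,G} (union, +1)
NT@3: {G} ∪ {T} = {G,T} (union, +1)
FNORT@3: {A,G} ∩ {G,T} = {G} (intersection, +0)
OR@4: {C} ∪ {T} = {C,T} (union, +1)
FOR@4: {G} ∪ {C,T} = {C,G,T} (union, +1)
NT@4: {C} ∪ {G} = {C,G} (union, +1)
FNORT@4: {C,G,T} ∩ {C,G} = {C,G} (intersection, +0)
OR@5: {A} ∪ {T} = {A,T} (union, +1)
FOR@5: {T} ∩ {A,T} = {T} (intersection, +0)
NT@5: {C} ∪ {G} = {C,G} (union, +1)
FNORT@5: {T} ∪ {C,G} = {C,G,T} (union, +1)
per-site changes: [3, 1, 2, 2, 3, 3]; total = 14

14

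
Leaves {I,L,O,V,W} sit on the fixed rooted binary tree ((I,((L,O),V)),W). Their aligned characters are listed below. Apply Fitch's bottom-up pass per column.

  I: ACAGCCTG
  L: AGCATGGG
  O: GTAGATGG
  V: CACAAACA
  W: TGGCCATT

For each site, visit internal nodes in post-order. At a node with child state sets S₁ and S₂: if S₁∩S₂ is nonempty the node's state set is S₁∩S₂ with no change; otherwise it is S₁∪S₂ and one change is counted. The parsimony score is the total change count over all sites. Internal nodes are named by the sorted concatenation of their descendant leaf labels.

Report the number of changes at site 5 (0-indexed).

[col 0] LO: children L:{A}, O:{G} ∪→ {A,G}; cost 1
[col 0] LOV: children LO:{A,G}, V:{C} ∪→ {A,C,G}; cost 1
[col 0] ILOV: children I:{A}, LOV:{A,C,G} ∩→ {A}; cost 0
[col 0] ILOVW: children ILOV:{A}, W:{T} ∪→ {A,T}; cost 1
[col 1] LO: children L:{G}, O:{T} ∪→ {G,T}; cost 1
[col 1] LOV: children LO:{G,T}, V:{A} ∪→ {A,G,T}; cost 1
[col 1] ILOV: children I:{C}, LOV:{A,G,T} ∪→ {A,C,G,T}; cost 1
[col 1] ILOVW: children ILOV:{A,C,G,T}, W:{G} ∩→ {G}; cost 0
[col 2] LO: children L:{C}, O:{A} ∪→ {A,C}; cost 1
[col 2] LOV: children LO:{A,C}, V:{C} ∩→ {C}; cost 0
[col 2] ILOV: children I:{A}, LOV:{C} ∪→ {A,C}; cost 1
[col 2] ILOVW: children ILOV:{A,C}, W:{G} ∪→ {A,C,G}; cost 1
[col 3] LO: children L:{A}, O:{G} ∪→ {A,G}; cost 1
[col 3] LOV: children LO:{A,G}, V:{A} ∩→ {A}; cost 0
[col 3] ILOV: children I:{G}, LOV:{A} ∪→ {A,G}; cost 1
[col 3] ILOVW: children ILOV:{A,G}, W:{C} ∪→ {A,C,G}; cost 1
[col 4] LO: children L:{T}, O:{A} ∪→ {A,T}; cost 1
[col 4] LOV: children LO:{A,T}, V:{A} ∩→ {A}; cost 0
[col 4] ILOV: children I:{C}, LOV:{A} ∪→ {A,C}; cost 1
[col 4] ILOVW: children ILOV:{A,C}, W:{C} ∩→ {C}; cost 0
[col 5] LO: children L:{G}, O:{T} ∪→ {G,T}; cost 1
[col 5] LOV: children LO:{G,T}, V:{A} ∪→ {A,G,T}; cost 1
[col 5] ILOV: children I:{C}, LOV:{A,G,T} ∪→ {A,C,G,T}; cost 1
[col 5] ILOVW: children ILOV:{A,C,G,T}, W:{A} ∩→ {A}; cost 0
[col 6] LO: children L:{G}, O:{G} ∩→ {G}; cost 0
[col 6] LOV: children LO:{G}, V:{C} ∪→ {C,G}; cost 1
[col 6] ILOV: children I:{T}, LOV:{C,G} ∪→ {C,G,T}; cost 1
[col 6] ILOVW: children ILOV:{C,G,T}, W:{T} ∩→ {T}; cost 0
[col 7] LO: children L:{G}, O:{G} ∩→ {G}; cost 0
[col 7] LOV: children LO:{G}, V:{A} ∪→ {A,G}; cost 1
[col 7] ILOV: children I:{G}, LOV:{A,G} ∩→ {G}; cost 0
[col 7] ILOVW: children ILOV:{G}, W:{T} ∪→ {G,T}; cost 1
per-site changes: [3, 3, 3, 3, 2, 3, 2, 2]; total = 21

3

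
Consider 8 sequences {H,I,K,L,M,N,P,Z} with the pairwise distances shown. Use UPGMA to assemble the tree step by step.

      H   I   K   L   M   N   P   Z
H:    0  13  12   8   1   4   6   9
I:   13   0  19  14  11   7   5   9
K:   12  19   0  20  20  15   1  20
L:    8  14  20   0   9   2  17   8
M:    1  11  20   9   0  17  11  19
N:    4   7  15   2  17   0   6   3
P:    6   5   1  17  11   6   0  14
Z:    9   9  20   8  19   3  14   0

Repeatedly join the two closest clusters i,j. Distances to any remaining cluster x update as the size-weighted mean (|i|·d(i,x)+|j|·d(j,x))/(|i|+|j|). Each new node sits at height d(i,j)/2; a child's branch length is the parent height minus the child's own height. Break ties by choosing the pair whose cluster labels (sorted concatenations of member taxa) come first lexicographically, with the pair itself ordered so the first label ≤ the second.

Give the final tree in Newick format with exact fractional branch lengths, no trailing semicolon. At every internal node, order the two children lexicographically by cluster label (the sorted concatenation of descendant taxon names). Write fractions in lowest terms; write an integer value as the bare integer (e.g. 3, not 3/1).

(((H:1/2,M:1/2):41/8,(I:5,((L:1,N:1):7/4,Z:11/4):9/4):5/8):5/4,(K:1/2,P:1/2):51/8)

1. join H+M (d=1) ⇒ HM; edges |H|=1/2, |M|=1/2
  updated: d(HM,I)=12, d(HM,K)=16, d(HM,L)=17/2, d(HM,N)=21/2, d(HM,P)=17/2, d(HM,Z)=14
2. join K+P (d=1) ⇒ KP; edges |K|=1/2, |P|=1/2
  updated: d(HM,KP)=49/4, d(I,KP)=12, d(KP,L)=37/2, d(KP,N)=21/2, d(KP,Z)=17
3. join L+N (d=2) ⇒ LN; edges |L|=1, |N|=1
  updated: d(HM,LN)=19/2, d(I,LN)=21/2, d(KP,LN)=29/2, d(LN,Z)=11/2
4. join LN+Z (d=11/2) ⇒ LNZ; edges |LN|=7/4, |Z|=11/4
  updated: d(HM,LNZ)=11, d(I,LNZ)=10, d(KP,LNZ)=46/3
5. join I+LNZ (d=10) ⇒ ILNZ; edges |I|=5, |LNZ|=9/4
  updated: d(HM,ILNZ)=45/4, d(ILNZ,KP)=29/2
6. join HM+ILNZ (d=45/4) ⇒ HILMNZ; edges |HM|=41/8, |ILNZ|=5/8
  updated: d(HILMNZ,KP)=55/4
7. join HILMNZ+KP (d=55/4) ⇒ HIKLMNPZ; edges |HILMNZ|=5/4, |KP|=51/8
final tree: (((H:1/2,M:1/2):41/8,(I:5,((L:1,N:1):7/4,Z:11/4):9/4):5/8):5/4,(K:1/2,P:1/2):51/8)
total length: 233/8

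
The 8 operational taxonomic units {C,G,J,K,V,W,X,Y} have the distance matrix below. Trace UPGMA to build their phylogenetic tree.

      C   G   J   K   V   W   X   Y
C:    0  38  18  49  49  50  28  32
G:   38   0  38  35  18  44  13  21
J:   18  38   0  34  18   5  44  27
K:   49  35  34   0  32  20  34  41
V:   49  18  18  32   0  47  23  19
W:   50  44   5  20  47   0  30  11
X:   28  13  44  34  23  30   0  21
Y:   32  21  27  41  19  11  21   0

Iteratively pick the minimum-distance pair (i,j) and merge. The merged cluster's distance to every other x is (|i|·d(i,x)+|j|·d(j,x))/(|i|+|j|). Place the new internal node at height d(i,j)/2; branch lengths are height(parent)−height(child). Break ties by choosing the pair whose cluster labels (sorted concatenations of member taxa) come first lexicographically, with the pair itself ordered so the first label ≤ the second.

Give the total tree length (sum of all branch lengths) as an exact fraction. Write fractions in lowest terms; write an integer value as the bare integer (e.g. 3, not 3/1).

2757/28

iteration 1: select J,W (d=5); attach at lengths (5/2, 5/2); label the merged cluster JW
  updated: d(C,JW)=34, d(G,JW)=41, d(JW,K)=27, d(JW,V)=65/2, d(JW,X)=37, d(JW,Y)=19
iteration 2: select G,X (d=13); attach at lengths (13/2, 13/2); label the merged cluster GX
  updated: d(C,GX)=33, d(GX,JW)=39, d(GX,K)=69/2, d(GX,V)=41/2, d(GX,Y)=21
iteration 3: select JW,Y (d=19); attach at lengths (7, 19/2); label the merged cluster JWY
  updated: d(C,JWY)=100/3, d(GX,JWY)=33, d(JWY,K)=95/3, d(JWY,V)=28
iteration 4: select GX,V (d=41/2); attach at lengths (15/4, 41/4); label the merged cluster GVX
  updated: d(C,GVX)=115/3, d(GVX,JWY)=94/3, d(GVX,K)=101/3
iteration 5: select GVX,JWY (d=94/3); attach at lengths (65/12, 37/6); label the merged cluster GJVWXY
  updated: d(C,GJVWXY)=215/6, d(GJVWXY,K)=98/3
iteration 6: select GJVWXY,K (d=98/3); attach at lengths (2/3, 49/3); label the merged cluster GJKVWXY
  updated: d(C,GJKVWXY)=264/7
iteration 7: select C,GJKVWXY (d=264/7); attach at lengths (132/7, 53/21); label the merged cluster CGJKVWXY
final tree: (C:132/7,((((G:13/2,X:13/2):15/4,V:41/4):65/12,((J:5/2,W:5/2):7,Y:19/2):37/6):2/3,K:49/3):53/21)
total length: 2757/28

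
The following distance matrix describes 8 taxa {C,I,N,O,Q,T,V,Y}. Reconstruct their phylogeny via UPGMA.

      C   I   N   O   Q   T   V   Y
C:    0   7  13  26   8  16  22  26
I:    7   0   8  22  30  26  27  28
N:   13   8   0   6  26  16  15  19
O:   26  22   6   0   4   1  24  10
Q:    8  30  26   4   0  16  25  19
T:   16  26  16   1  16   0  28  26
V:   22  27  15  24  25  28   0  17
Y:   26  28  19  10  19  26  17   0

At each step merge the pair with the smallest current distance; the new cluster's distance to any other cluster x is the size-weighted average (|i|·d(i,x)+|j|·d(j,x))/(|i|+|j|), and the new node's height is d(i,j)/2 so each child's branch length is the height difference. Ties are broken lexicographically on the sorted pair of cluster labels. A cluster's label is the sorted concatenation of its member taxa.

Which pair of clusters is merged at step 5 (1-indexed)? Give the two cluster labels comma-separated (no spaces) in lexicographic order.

step 1: merge (O,T) at d=1; branch lengths O→1/2, T→1/2; new cluster OT
  updated: d(C,OT)=21, d(I,OT)=24, d(N,OT)=11, d(OT,Q)=10, d(OT,V)=26, d(OT,Y)=18
step 2: merge (C,I) at d=7; branch lengths C→7/2, I→7/2; new cluster CI
  updated: d(CI,N)=21/2, d(CI,OT)=45/2, d(CI,Q)=19, d(CI,V)=49/2, d(CI,Y)=27
step 3: merge (OT,Q) at d=10; branch lengths OT→9/2, Q→5; new cluster OQT
  updated: d(CI,OQT)=64/3, d(N,OQT)=16, d(OQT,V)=77/3, d(OQT,Y)=55/3
step 4: merge (CI,N) at d=21/2; branch lengths CI→7/4, N→21/4; new cluster CIN
  updated: d(CIN,OQT)=176/9, d(CIN,V)=64/3, d(CIN,Y)=73/3
step 5: merge (V,Y) at d=17; branch lengths V→17/2, Y→17/2; new cluster VY
  updated: d(CIN,VY)=137/6, d(OQT,VY)=22
step 6: merge (CIN,OQT) at d=176/9; branch lengths CIN→163/36, OQT→43/9; new cluster CINOQT
  updated: d(CINOQT,VY)=269/12
step 7: merge (CINOQT,VY) at d=269/12; branch lengths CINOQT→103/72, VY→65/24; new cluster CINOQTVY
final tree: ((((C:7/2,I:7/2):7/4,N:21/4):163/36,((O:1/2,T:1/2):9/2,Q:5):43/9):103/72,(V:17/2,Y:17/2):65/24)
total length: 989/18

V,Y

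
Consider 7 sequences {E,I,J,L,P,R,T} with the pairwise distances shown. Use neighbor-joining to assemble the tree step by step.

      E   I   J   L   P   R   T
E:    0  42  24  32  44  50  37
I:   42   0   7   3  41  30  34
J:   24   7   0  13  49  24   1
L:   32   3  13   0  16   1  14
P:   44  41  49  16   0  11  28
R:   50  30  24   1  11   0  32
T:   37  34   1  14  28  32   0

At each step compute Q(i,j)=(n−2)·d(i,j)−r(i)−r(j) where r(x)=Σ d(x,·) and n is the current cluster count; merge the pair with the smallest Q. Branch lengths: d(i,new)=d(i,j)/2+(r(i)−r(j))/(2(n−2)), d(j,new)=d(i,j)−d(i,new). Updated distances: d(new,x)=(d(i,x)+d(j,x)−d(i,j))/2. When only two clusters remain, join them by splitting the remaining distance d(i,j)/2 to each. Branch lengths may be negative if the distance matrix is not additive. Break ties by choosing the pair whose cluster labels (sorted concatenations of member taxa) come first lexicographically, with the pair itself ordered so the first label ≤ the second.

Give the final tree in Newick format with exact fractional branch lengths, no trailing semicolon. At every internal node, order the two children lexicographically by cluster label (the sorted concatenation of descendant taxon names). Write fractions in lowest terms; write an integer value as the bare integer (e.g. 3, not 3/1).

(((E:789/32,(I:109/12,(L:-53/8,(P:48/5,R:7/5):77/8):71/12):207/32):171/32,J:-185/32):217/64,T:217/64)

step 1: merge (P,R) at d=11, Q=-282; branch lengths P→48/5, R→7/5; new cluster PR
  updated: d(E,PR)=83/2, d(I,PR)=30, d(J,PR)=31, d(L,PR)=3, d(PR,T)=49/2
step 2: merge (L,PR) at d=3, Q=-183; branch lengths L→-53/8, PR→77/8; new cluster LPR
  updated: d(E,LPR)=141/4, d(I,LPR)=15, d(J,LPR)=41/2, d(LPR,T)=71/4
step 3: merge (I,LPR) at d=15, Q=-283/2; branch lengths I→109/12, LPR→71/12; new cluster ILPR
  updated: d(E,ILPR)=249/8, d(ILPR,J)=25/4, d(ILPR,T)=147/8
step 4: merge (E,ILPR) at d=249/8, Q=-685/8; branch lengths E→789/32, ILPR→207/32; new cluster EILPR
  updated: d(EILPR,J)=-7/16, d(EILPR,T)=97/8
step 5: merge (EILPR,J) at d=-7/16, Q=-203/16; branch lengths EILPR→171/32, J→-185/32; new cluster EIJLPR
  updated: d(EIJLPR,T)=217/32
step 6: merge (EIJLPR,T) at d=217/32; branch lengths EIJLPR→217/64, T→217/64; new cluster EIJLPRT
final tree: (((E:789/32,(I:109/12,(L:-53/8,(P:48/5,R:7/5):77/8):71/12):207/32):171/32,J:-185/32):217/64,T:217/64)
total length: 2127/32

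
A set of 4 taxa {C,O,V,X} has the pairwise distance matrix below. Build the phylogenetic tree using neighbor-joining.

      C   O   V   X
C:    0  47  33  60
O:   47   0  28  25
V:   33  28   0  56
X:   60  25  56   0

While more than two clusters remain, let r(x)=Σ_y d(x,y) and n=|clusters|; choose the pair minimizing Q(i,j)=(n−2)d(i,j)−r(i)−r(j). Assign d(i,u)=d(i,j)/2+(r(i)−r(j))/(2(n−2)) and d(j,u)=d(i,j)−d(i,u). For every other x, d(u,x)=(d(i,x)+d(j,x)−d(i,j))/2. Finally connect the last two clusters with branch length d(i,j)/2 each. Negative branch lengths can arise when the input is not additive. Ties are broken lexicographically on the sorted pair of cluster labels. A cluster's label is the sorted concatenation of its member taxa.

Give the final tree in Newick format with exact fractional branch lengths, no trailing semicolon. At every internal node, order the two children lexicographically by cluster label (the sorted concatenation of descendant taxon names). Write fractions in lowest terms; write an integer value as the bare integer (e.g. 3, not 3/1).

step 1: merge (C,V) at d=33, Q=-191; branch lengths C→89/4, V→43/4; new cluster CV
  updated: d(CV,O)=21, d(CV,X)=83/2
step 2: merge (CV,O) at d=21, Q=-175/2; branch lengths CV→75/4, O→9/4; new cluster COV
  updated: d(COV,X)=91/4
step 3: merge (COV,X) at d=91/4; branch lengths COV→91/8, X→91/8; new cluster COVX
final tree: (((C:89/4,V:43/4):75/4,O:9/4):91/8,X:91/8)
total length: 307/4

(((C:89/4,V:43/4):75/4,O:9/4):91/8,X:91/8)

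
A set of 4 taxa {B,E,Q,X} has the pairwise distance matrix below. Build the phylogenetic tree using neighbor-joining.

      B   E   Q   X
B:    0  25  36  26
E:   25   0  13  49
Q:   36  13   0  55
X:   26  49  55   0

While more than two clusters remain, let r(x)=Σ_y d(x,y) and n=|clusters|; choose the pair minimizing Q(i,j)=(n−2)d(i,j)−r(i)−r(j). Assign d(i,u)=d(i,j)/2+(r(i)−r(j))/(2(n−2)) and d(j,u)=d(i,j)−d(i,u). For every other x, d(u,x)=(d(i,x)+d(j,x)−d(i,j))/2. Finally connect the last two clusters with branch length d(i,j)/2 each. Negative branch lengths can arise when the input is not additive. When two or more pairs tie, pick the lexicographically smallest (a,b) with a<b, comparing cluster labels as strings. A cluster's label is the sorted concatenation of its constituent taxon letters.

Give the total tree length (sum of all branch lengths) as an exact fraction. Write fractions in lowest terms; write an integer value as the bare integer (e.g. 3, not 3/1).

step 1: merge (B,X) at d=26, Q=-165; branch lengths B→9/4, X→95/4; new cluster BX
  updated: d(BX,E)=24, d(BX,Q)=65/2
step 2: merge (BX,E) at d=24, Q=-139/2; branch lengths BX→87/4, E→9/4; new cluster BEX
  updated: d(BEX,Q)=43/4
step 3: merge (BEX,Q) at d=43/4; branch lengths BEX→43/8, Q→43/8; new cluster BEQX
final tree: (((B:9/4,X:95/4):87/4,E:9/4):43/8,Q:43/8)
total length: 243/4

243/4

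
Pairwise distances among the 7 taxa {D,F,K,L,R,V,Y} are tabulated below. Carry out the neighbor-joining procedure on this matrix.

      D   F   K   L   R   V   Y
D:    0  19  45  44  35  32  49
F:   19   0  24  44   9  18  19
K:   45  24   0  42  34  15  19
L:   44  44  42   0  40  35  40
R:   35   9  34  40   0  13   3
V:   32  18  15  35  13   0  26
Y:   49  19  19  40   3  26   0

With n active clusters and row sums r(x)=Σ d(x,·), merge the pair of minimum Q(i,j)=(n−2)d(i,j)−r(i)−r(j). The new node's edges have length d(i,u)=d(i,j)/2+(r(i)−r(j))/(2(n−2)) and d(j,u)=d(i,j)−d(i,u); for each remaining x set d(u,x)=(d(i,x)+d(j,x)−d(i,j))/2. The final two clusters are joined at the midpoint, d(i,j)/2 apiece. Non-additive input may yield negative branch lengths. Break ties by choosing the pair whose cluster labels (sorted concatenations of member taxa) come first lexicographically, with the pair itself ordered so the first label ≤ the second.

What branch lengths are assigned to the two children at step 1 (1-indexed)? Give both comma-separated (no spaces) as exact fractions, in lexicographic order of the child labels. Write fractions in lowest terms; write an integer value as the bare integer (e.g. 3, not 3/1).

1. join R+Y (d=3, Q=-275) ⇒ RY; edges |R|=-7/10, |Y|=37/10
  updated: d(D,RY)=81/2, d(F,RY)=25/2, d(K,RY)=25, d(L,RY)=77/2, d(RY,V)=18
2. join D+F (d=19, Q=-222) ⇒ DF; edges |D|=139/8, |F|=13/8
  updated: d(DF,K)=25, d(DF,L)=69/2, d(DF,RY)=17, d(DF,V)=31/2
3. join K+V (d=15, Q=-291/2) ⇒ KV; edges |K|=137/12, |V|=43/12
  updated: d(DF,KV)=51/4, d(KV,L)=31, d(KV,RY)=14
4. join DF+RY (d=17, Q=-399/4) ⇒ DFRY; edges |DF|=115/16, |RY|=157/16
  updated: d(DFRY,KV)=39/8, d(DFRY,L)=28
5. join DFRY+KV (d=39/8, Q=-511/8) ⇒ DFKRVY; edges |DFRY|=15/16, |KV|=63/16
  updated: d(DFKRVY,L)=433/16
6. join DFKRVY+L (d=433/16) ⇒ DFKLRVY; edges |DFKRVY|=433/32, |L|=433/32
final tree: ((((D:139/8,F:13/8):115/16,(R:-7/10,Y:37/10):157/16):15/16,(K:137/12,V:43/12):63/16):433/32,L:433/32)
total length: 1375/16

-7/10,37/10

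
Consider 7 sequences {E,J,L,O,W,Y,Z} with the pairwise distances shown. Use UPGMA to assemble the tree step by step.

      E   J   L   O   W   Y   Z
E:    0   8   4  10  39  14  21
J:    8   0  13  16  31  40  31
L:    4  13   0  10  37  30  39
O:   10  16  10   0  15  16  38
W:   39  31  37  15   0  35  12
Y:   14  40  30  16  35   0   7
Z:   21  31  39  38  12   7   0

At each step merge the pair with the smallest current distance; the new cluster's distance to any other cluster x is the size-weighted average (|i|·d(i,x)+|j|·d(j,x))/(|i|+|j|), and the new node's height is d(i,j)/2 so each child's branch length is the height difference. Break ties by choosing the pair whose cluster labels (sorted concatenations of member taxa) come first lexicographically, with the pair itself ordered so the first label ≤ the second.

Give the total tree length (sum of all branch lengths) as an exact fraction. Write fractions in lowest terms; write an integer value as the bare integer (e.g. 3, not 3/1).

1. join E+L (d=4) ⇒ EL; edges |E|=2, |L|=2
  updated: d(EL,J)=21/2, d(EL,O)=10, d(EL,W)=38, d(EL,Y)=22, d(EL,Z)=30
2. join Y+Z (d=7) ⇒ YZ; edges |Y|=7/2, |Z|=7/2
  updated: d(EL,YZ)=26, d(J,YZ)=71/2, d(O,YZ)=27, d(W,YZ)=47/2
3. join EL+O (d=10) ⇒ ELO; edges |EL|=3, |O|=5
  updated: d(ELO,J)=37/3, d(ELO,W)=91/3, d(ELO,YZ)=79/3
4. join ELO+J (d=37/3) ⇒ EJLO; edges |ELO|=7/6, |J|=37/6
  updated: d(EJLO,W)=61/2, d(EJLO,YZ)=229/8
5. join W+YZ (d=47/2) ⇒ WYZ; edges |W|=47/4, |YZ|=33/4
  updated: d(EJLO,WYZ)=117/4
6. join EJLO+WYZ (d=117/4) ⇒ EJLOWYZ; edges |EJLO|=203/24, |WYZ|=23/8
final tree: ((((E:2,L:2):3,O:5):7/6,J:37/6):203/24,(W:47/4,(Y:7/2,Z:7/2):33/4):23/8)
total length: 173/3

173/3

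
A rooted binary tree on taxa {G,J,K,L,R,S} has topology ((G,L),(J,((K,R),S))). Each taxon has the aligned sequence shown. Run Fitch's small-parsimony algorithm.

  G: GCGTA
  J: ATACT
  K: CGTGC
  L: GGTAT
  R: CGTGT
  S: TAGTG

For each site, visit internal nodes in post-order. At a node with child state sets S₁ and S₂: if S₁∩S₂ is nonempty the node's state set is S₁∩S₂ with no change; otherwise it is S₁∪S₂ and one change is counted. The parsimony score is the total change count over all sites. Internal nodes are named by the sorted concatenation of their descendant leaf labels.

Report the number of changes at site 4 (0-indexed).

site 0, node GL: G={G} ∩ L={G} → {G} (+0)
site 0, node KR: K={C} ∩ R={C} → {C} (+0)
site 0, node KRS: KR={C} ∪ S={T} → {C,T} (+1)
site 0, node JKRS: J={A} ∪ KRS={C,T} → {A,C,T} (+1)
site 0, node GJKLRS: GL={G} ∪ JKRS={A,C,T} → {A,C,G,T} (+1)
site 1, node GL: G={C} ∪ L={G} → {C,G} (+1)
site 1, node KR: K={G} ∩ R={G} → {G} (+0)
site 1, node KRS: KR={G} ∪ S={A} → {A,G} (+1)
site 1, node JKRS: J={T} ∪ KRS={A,G} → {A,G,T} (+1)
site 1, node GJKLRS: GL={C,G} ∩ JKRS={A,G,T} → {G} (+0)
site 2, node GL: G={G} ∪ L={T} → {G,T} (+1)
site 2, node KR: K={T} ∩ R={T} → {T} (+0)
site 2, node KRS: KR={T} ∪ S={G} → {G,T} (+1)
site 2, node JKRS: J={A} ∪ KRS={G,T} → {A,G,T} (+1)
site 2, node GJKLRS: GL={G,T} ∩ JKRS={A,G,T} → {G,T} (+0)
site 3, node GL: G={T} ∪ L={A} → {A,T} (+1)
site 3, node KR: K={G} ∩ R={G} → {G} (+0)
site 3, node KRS: KR={G} ∪ S={T} → {G,T} (+1)
site 3, node JKRS: J={C} ∪ KRS={G,T} → {C,G,T} (+1)
site 3, node GJKLRS: GL={A,T} ∩ JKRS={C,G,T} → {T} (+0)
site 4, node GL: G={A} ∪ L={T} → {A,T} (+1)
site 4, node KR: K={C} ∪ R={T} → {C,T} (+1)
site 4, node KRS: KR={C,T} ∪ S={G} → {C,G,T} (+1)
site 4, node JKRS: J={T} ∩ KRS={C,G,T} → {T} (+0)
site 4, node GJKLRS: GL={A,T} ∩ JKRS={T} → {T} (+0)
per-site changes: [3, 3, 3, 3, 3]; total = 15

3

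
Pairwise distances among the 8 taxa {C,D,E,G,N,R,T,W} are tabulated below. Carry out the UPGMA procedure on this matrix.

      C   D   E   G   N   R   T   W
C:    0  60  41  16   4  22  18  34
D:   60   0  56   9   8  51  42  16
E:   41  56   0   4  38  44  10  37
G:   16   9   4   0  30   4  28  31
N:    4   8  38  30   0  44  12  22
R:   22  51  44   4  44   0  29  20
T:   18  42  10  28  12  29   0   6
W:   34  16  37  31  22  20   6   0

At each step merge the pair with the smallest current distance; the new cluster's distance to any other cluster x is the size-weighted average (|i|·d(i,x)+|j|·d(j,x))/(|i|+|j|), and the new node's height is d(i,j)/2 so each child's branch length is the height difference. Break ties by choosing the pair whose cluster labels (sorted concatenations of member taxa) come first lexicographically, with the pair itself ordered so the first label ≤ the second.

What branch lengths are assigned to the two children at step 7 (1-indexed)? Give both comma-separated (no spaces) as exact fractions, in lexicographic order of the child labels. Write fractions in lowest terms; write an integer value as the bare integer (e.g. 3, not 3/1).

241/84,121/7

step 1: merge (C,N) at d=4; branch lengths C→2, N→2; new cluster CN
  updated: d(CN,D)=34, d(CN,E)=79/2, d(CN,G)=23, d(CN,R)=33, d(CN,T)=15, d(CN,W)=28
step 2: merge (E,G) at d=4; branch lengths E→2, G→2; new cluster EG
  updated: d(CN,EG)=125/4, d(D,EG)=65/2, d(EG,R)=24, d(EG,T)=19, d(EG,W)=34
step 3: merge (T,W) at d=6; branch lengths T→3, W→3; new cluster TW
  updated: d(CN,TW)=43/2, d(D,TW)=29, d(EG,TW)=53/2, d(R,TW)=49/2
step 4: merge (CN,TW) at d=43/2; branch lengths CN→35/4, TW→31/4; new cluster CNTW
  updated: d(CNTW,D)=63/2, d(CNTW,EG)=231/8, d(CNTW,R)=115/4
step 5: merge (EG,R) at d=24; branch lengths EG→10, R→12; new cluster EGR
  updated: d(CNTW,EGR)=173/6, d(D,EGR)=116/3
step 6: merge (CNTW,EGR) at d=173/6; branch lengths CNTW→11/3, EGR→29/12; new cluster CEGNRTW
  updated: d(CEGNRTW,D)=242/7
step 7: merge (CEGNRTW,D) at d=242/7; branch lengths CEGNRTW→241/84, D→121/7; new cluster CDEGNRTW
final tree: ((((C:2,N:2):35/4,(T:3,W:3):31/4):11/3,((E:2,G:2):10,R:12):29/12):241/84,D:121/7)
total length: 3307/42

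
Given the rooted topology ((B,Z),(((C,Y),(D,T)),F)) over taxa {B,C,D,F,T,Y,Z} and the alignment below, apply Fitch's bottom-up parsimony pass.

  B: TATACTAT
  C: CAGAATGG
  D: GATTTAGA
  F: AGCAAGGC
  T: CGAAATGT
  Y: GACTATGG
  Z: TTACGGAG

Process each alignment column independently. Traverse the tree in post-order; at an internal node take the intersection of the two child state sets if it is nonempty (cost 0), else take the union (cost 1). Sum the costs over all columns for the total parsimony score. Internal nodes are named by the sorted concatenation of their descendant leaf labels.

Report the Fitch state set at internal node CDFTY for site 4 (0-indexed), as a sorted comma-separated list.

A

BZ@0: {T} ∩ {T} = {T} (intersection, +0)
CY@0: {C} ∪ {G} = {C,G} (union, +1)
DT@0: {G} ∪ {C} = {C,G} (union, +1)
CDTY@0: {C,G} ∩ {C,G} = {C,G} (intersection, +0)
CDFTY@0: {C,G} ∪ {A} = {A,C,G} (union, +1)
BCDFTYZ@0: {T} ∪ {A,C,G} = {A,C,G,T} (union, +1)
BZ@1: {A} ∪ {T} = {A,T} (union, +1)
CY@1: {A} ∩ {A} = {A} (intersection, +0)
DT@1: {A} ∪ {G} = {A,G} (union, +1)
CDTY@1: {A} ∩ {A,G} = {A} (intersection, +0)
CDFTY@1: {A} ∪ {G} = {A,G} (union, +1)
BCDFTYZ@1: {A,T} ∩ {A,G} = {A} (intersection, +0)
BZ@2: {T} ∪ {A} = {A,T} (union, +1)
CY@2: {G} ∪ {C} = {C,G} (union, +1)
DT@2: {T} ∪ {A} = {A,T} (union, +1)
CDTY@2: {C,G} ∪ {A,T} = {A,C,G,T} (union, +1)
CDFTY@2: {A,C,G,T} ∩ {C} = {C} (intersection, +0)
BCDFTYZ@2: {A,T} ∪ {C} = {A,C,T} (union, +1)
BZ@3: {A} ∪ {C} = {A,C} (union, +1)
CY@3: {A} ∪ {T} = {A,T} (union, +1)
DT@3: {T} ∪ {A} = {A,T} (union, +1)
CDTY@3: {A,T} ∩ {A,T} = {A,T} (intersection, +0)
CDFTY@3: {A,T} ∩ {A} = {A} (intersection, +0)
BCDFTYZ@3: {A,C} ∩ {A} = {A} (intersection, +0)
BZ@4: {C} ∪ {G} = {C,G} (union, +1)
CY@4: {A} ∩ {A} = {A} (intersection, +0)
DT@4: {T} ∪ {A} = {A,T} (union, +1)
CDTY@4: {A} ∩ {A,T} = {A} (intersection, +0)
CDFTY@4: {A} ∩ {A} = {A} (intersection, +0)
BCDFTYZ@4: {C,G} ∪ {A} = {A,C,G} (union, +1)
BZ@5: {T} ∪ {G} = {G,T} (union, +1)
CY@5: {T} ∩ {T} = {T} (intersection, +0)
DT@5: {A} ∪ {T} = {A,T} (union, +1)
CDTY@5: {T} ∩ {A,T} = {T} (intersection, +0)
CDFTY@5: {T} ∪ {G} = {G,T} (union, +1)
BCDFTYZ@5: {G,T} ∩ {G,T} = {G,T} (intersection, +0)
BZ@6: {A} ∩ {A} = {A} (intersection, +0)
CY@6: {G} ∩ {G} = {G} (intersection, +0)
DT@6: {G} ∩ {G} = {G} (intersection, +0)
CDTY@6: {G} ∩ {G} = {G} (intersection, +0)
CDFTY@6: {G} ∩ {G} = {G} (intersection, +0)
BCDFTYZ@6: {A} ∪ {G} = {A,G} (union, +1)
BZ@7: {T} ∪ {G} = {G,T} (union, +1)
CY@7: {G} ∩ {G} = {G} (intersection, +0)
DT@7: {A} ∪ {T} = {A,T} (union, +1)
CDTY@7: {G} ∪ {A,T} = {A,G,T} (union, +1)
CDFTY@7: {A,G,T} ∪ {C} = {A,C,G,T} (union, +1)
BCDFTYZ@7: {G,T} ∩ {A,C,G,T} = {G,T} (intersection, +0)
per-site changes: [4, 3, 5, 3, 3, 3, 1, 4]; total = 26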